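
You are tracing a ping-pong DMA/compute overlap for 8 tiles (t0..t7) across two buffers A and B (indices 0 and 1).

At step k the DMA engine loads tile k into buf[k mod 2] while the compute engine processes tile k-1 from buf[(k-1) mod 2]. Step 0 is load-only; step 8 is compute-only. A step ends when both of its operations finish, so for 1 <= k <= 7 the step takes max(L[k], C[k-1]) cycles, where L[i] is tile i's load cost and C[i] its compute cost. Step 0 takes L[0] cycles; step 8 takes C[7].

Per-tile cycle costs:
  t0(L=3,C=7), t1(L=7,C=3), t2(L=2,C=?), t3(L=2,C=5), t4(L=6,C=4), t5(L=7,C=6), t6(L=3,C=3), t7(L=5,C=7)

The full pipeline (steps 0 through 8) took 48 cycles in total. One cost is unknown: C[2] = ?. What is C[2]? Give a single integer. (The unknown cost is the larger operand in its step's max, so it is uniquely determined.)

step 0 = dur = L[0]=3 = 3
step 1 = dur = max(L[1]=7, C[0]=7) = 7
step 2 = dur = max(L[2]=2, C[1]=3) = 3
step 3 = dur = max(L[3]=2, C[2]=?) = C[2]  (unknown; binding)
step 4 = dur = max(L[4]=6, C[3]=5) = 6
step 5 = dur = max(L[5]=7, C[4]=4) = 7
step 6 = dur = max(L[6]=3, C[5]=6) = 6
step 7 = dur = max(L[7]=5, C[6]=3) = 5
step 8 = dur = C[7]=7 = 7
sum of known step durations = 44
dur[3] = total - known = 48 - 44 = 4
C[2] is the binding max in step 3, so C[2] = dur[3] = 4

C[2] = 4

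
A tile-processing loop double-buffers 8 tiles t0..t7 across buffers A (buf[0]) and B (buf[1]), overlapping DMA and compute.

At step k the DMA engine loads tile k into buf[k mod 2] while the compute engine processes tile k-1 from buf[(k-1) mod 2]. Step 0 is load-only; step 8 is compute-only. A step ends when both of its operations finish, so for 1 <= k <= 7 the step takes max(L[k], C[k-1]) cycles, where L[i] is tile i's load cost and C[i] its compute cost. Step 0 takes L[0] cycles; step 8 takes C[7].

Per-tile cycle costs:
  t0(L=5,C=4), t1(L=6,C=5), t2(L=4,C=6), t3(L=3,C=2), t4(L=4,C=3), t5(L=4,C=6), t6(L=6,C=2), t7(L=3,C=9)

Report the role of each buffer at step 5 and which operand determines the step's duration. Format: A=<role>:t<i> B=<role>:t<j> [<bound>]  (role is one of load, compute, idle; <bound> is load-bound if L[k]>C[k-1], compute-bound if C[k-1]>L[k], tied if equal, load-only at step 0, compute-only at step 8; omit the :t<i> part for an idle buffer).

k=0 load=t0/5c comp=- wait=5 total=5
k=1 load=t1/6c comp=t0/4c wait=6 total=11
k=2 load=t2/4c comp=t1/5c wait=5 total=16
k=3 load=t3/3c comp=t2/6c wait=6 total=22
k=4 load=t4/4c comp=t3/2c wait=4 total=26
k=5 load=t5/4c comp=t4/3c wait=4 total=30
k=6 load=t6/6c comp=t5/6c wait=6 total=36
k=7 load=t7/3c comp=t6/2c wait=3 total=39
k=8 load=- comp=t7/9c wait=9 total=48

step 5: A=compute:t4 B=load:t5 [load-bound]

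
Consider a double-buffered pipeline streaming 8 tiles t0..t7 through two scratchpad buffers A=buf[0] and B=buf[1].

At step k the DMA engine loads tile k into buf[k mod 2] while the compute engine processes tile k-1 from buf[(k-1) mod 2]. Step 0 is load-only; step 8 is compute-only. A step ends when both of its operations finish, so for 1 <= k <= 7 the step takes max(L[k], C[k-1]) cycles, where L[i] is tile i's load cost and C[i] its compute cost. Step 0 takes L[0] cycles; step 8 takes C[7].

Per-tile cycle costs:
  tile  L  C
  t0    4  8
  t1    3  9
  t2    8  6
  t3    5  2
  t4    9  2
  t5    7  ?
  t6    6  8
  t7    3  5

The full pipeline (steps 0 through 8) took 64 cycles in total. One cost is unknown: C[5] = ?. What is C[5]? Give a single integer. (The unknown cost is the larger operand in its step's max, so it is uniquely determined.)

C[5] = 8

step 0 = dur = L[0]=4 = 4
step 1 = dur = max(L[1]=3, C[0]=8) = 8
step 2 = dur = max(L[2]=8, C[1]=9) = 9
step 3 = dur = max(L[3]=5, C[2]=6) = 6
step 4 = dur = max(L[4]=9, C[3]=2) = 9
step 5 = dur = max(L[5]=7, C[4]=2) = 7
step 6 = dur = max(L[6]=6, C[5]=?) = C[5]  (unknown; binding)
step 7 = dur = max(L[7]=3, C[6]=8) = 8
step 8 = dur = C[7]=5 = 5
sum of known step durations = 56
dur[6] = total - known = 64 - 56 = 8
C[5] is the binding max in step 6, so C[5] = dur[6] = 8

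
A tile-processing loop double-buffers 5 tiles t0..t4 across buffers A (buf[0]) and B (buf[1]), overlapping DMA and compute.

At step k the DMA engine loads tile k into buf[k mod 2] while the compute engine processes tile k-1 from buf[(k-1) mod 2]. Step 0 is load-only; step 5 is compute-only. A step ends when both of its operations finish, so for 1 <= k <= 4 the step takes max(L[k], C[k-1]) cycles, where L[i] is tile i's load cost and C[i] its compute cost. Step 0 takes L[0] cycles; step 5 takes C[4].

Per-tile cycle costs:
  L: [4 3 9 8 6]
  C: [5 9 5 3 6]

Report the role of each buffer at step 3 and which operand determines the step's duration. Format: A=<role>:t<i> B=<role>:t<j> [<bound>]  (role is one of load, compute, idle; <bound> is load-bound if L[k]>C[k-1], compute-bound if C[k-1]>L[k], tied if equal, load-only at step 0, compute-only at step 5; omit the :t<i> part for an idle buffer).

k=0 load=t0/4c comp=- wait=4 total=4
k=1 load=t1/3c comp=t0/5c wait=5 total=9
k=2 load=t2/9c comp=t1/9c wait=9 total=18
k=3 load=t3/8c comp=t2/5c wait=8 total=26
k=4 load=t4/6c comp=t3/3c wait=6 total=32
k=5 load=- comp=t4/6c wait=6 total=38

step 3: A=compute:t2 B=load:t3 [load-bound]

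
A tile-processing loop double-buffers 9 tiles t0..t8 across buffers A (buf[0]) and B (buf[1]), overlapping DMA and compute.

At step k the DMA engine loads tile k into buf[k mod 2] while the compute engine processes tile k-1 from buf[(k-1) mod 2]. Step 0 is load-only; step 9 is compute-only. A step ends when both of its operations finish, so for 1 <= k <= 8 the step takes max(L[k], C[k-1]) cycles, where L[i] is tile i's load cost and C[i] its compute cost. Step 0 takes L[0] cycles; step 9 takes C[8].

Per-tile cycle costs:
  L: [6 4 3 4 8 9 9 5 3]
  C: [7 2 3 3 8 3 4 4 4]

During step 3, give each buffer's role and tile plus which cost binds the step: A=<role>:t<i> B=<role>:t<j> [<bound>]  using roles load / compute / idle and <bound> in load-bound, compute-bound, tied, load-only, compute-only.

step 3: A=compute:t2 B=load:t3 [load-bound]

[0] DMA t0→A (6c) ∥ CU idle ⇒ 6c, clock 6
[1] DMA t1→B (4c) ∥ CU A:t0 (7c) ⇒ 7c, clock 13
[2] DMA t2→A (3c) ∥ CU B:t1 (2c) ⇒ 3c, clock 16
[3] DMA t3→B (4c) ∥ CU A:t2 (3c) ⇒ 4c, clock 20
[4] DMA t4→A (8c) ∥ CU B:t3 (3c) ⇒ 8c, clock 28
[5] DMA t5→B (9c) ∥ CU A:t4 (8c) ⇒ 9c, clock 37
[6] DMA t6→A (9c) ∥ CU B:t5 (3c) ⇒ 9c, clock 46
[7] DMA t7→B (5c) ∥ CU A:t6 (4c) ⇒ 5c, clock 51
[8] DMA t8→A (3c) ∥ CU B:t7 (4c) ⇒ 4c, clock 55
[9] DMA idle ∥ CU A:t8 (4c) ⇒ 4c, clock 59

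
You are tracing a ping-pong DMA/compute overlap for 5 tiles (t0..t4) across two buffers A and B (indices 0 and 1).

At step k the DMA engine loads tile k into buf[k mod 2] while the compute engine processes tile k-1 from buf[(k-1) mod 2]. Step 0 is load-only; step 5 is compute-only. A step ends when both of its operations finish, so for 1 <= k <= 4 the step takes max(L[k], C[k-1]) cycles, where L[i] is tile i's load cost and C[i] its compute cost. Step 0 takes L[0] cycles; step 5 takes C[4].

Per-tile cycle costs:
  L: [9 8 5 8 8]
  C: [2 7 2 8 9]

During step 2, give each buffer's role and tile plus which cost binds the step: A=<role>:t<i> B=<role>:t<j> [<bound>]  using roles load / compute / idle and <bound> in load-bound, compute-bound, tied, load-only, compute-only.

  0. 9=9c; end=9; A:t0 B:-
  1. max(8,2)=8c; end=17; A:t0 B:t1
  2. max(5,7)=7c; end=24; A:t2 B:t1
  3. max(8,2)=8c; end=32; A:t2 B:t3
  4. max(8,8)=8c; end=40; A:t4 B:t3
  5. 9=9c; end=49; A:t4 B:t3

step 2: A=load:t2 B=compute:t1 [compute-bound]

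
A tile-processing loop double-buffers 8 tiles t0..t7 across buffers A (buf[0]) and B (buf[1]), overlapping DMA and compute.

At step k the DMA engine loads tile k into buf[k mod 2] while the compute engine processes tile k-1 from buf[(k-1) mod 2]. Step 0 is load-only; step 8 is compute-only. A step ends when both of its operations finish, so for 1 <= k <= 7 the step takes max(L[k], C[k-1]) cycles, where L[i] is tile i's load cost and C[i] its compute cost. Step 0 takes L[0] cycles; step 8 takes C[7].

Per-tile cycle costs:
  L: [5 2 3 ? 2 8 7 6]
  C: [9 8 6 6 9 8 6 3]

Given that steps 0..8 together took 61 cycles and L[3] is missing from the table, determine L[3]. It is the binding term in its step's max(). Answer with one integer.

step 0 | dur = L[0]=5 = 5
step 1 | dur = max(L[1]=2, C[0]=9) = 9
step 2 | dur = max(L[2]=3, C[1]=8) = 8
step 3 | dur = max(L[3]=?, C[2]=6) = L[3]  (unknown; binding)
step 4 | dur = max(L[4]=2, C[3]=6) = 6
step 5 | dur = max(L[5]=8, C[4]=9) = 9
step 6 | dur = max(L[6]=7, C[5]=8) = 8
step 7 | dur = max(L[7]=6, C[6]=6) = 6
step 8 | dur = C[7]=3 = 3
sum of known step durations = 54
dur[3] = total - known = 61 - 54 = 7
L[3] is the binding max in step 3, so L[3] = dur[3] = 7

L[3] = 7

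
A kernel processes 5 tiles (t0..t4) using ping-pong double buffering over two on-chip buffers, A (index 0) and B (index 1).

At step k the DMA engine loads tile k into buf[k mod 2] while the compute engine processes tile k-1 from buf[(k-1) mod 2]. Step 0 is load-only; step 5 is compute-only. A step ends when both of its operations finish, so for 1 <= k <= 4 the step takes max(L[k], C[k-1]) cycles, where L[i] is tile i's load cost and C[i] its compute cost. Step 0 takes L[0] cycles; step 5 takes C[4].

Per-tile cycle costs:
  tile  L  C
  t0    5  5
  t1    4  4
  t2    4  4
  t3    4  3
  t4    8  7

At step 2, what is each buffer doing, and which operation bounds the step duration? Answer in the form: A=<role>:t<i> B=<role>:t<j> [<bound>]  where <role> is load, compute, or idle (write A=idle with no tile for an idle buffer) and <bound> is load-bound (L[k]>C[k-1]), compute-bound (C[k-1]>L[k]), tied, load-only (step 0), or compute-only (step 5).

step 2: A=load:t2 B=compute:t1 [tied]

k=0 load=t0/5c comp=- wait=5 total=5
k=1 load=t1/4c comp=t0/5c wait=5 total=10
k=2 load=t2/4c comp=t1/4c wait=4 total=14
k=3 load=t3/4c comp=t2/4c wait=4 total=18
k=4 load=t4/8c comp=t3/3c wait=8 total=26
k=5 load=- comp=t4/7c wait=7 total=33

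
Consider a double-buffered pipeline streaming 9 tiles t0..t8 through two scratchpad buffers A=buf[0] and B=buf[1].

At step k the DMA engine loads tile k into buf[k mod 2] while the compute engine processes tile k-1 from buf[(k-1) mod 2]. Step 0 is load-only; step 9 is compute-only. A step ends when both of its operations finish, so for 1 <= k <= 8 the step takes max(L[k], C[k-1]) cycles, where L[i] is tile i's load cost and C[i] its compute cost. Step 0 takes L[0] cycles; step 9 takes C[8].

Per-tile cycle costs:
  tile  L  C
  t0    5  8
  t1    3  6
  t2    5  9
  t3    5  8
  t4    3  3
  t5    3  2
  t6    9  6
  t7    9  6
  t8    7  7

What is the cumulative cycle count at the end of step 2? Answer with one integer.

end_cycle[2] = 19

k=0 load=t0/5c comp=- wait=5 total=5
k=1 load=t1/3c comp=t0/8c wait=8 total=13
k=2 load=t2/5c comp=t1/6c wait=6 total=19
k=3 load=t3/5c comp=t2/9c wait=9 total=28
k=4 load=t4/3c comp=t3/8c wait=8 total=36
k=5 load=t5/3c comp=t4/3c wait=3 total=39
k=6 load=t6/9c comp=t5/2c wait=9 total=48
k=7 load=t7/9c comp=t6/6c wait=9 total=57
k=8 load=t8/7c comp=t7/6c wait=7 total=64
k=9 load=- comp=t8/7c wait=7 total=71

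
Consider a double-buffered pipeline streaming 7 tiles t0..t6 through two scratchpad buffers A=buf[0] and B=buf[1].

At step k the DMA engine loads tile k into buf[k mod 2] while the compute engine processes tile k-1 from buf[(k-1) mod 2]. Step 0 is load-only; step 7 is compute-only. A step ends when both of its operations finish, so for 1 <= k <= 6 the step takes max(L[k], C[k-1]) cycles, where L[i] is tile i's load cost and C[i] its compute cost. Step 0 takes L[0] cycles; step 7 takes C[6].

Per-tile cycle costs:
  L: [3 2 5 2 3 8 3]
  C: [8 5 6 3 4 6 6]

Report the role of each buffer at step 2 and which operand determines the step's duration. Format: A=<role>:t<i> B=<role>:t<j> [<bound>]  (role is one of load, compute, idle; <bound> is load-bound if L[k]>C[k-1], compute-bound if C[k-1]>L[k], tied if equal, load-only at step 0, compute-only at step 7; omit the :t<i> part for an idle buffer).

k=0 load=t0/3c comp=- wait=3 total=3
k=1 load=t1/2c comp=t0/8c wait=8 total=11
k=2 load=t2/5c comp=t1/5c wait=5 total=16
k=3 load=t3/2c comp=t2/6c wait=6 total=22
k=4 load=t4/3c comp=t3/3c wait=3 total=25
k=5 load=t5/8c comp=t4/4c wait=8 total=33
k=6 load=t6/3c comp=t5/6c wait=6 total=39
k=7 load=- comp=t6/6c wait=6 total=45

step 2: A=load:t2 B=compute:t1 [tied]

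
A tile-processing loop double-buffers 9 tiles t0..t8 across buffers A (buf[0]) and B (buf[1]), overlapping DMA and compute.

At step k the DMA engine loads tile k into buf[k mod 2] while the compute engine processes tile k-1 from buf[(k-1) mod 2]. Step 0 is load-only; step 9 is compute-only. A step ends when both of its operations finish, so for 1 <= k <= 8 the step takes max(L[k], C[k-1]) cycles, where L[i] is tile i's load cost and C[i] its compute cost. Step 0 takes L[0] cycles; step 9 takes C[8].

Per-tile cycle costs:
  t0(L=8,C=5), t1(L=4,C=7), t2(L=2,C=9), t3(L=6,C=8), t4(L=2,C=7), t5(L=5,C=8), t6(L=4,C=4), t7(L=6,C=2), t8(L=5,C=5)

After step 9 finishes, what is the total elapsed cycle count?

  0. 8=8c; end=8; A:t0 B:-
  1. max(4,5)=5c; end=13; A:t0 B:t1
  2. max(2,7)=7c; end=20; A:t2 B:t1
  3. max(6,9)=9c; end=29; A:t2 B:t3
  4. max(2,8)=8c; end=37; A:t4 B:t3
  5. max(5,7)=7c; end=44; A:t4 B:t5
  6. max(4,8)=8c; end=52; A:t6 B:t5
  7. max(6,4)=6c; end=58; A:t6 B:t7
  8. max(5,2)=5c; end=63; A:t8 B:t7
  9. 5=5c; end=68; A:t8 B:t7

end_cycle[9] = 68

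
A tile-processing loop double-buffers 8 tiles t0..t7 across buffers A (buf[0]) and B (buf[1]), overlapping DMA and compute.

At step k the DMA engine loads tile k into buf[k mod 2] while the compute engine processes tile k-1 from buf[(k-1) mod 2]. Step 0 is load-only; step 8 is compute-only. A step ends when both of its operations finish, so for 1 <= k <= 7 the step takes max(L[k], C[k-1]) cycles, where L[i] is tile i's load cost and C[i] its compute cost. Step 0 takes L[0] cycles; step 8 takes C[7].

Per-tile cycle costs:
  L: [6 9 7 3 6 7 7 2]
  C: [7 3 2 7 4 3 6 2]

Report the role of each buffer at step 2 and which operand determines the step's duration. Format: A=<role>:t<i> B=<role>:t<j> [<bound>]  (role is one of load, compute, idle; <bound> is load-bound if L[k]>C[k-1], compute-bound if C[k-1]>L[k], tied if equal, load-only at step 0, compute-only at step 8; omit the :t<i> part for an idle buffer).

[0] DMA t0→A (6c) ∥ CU idle ⇒ 6c, clock 6
[1] DMA t1→B (9c) ∥ CU A:t0 (7c) ⇒ 9c, clock 15
[2] DMA t2→A (7c) ∥ CU B:t1 (3c) ⇒ 7c, clock 22
[3] DMA t3→B (3c) ∥ CU A:t2 (2c) ⇒ 3c, clock 25
[4] DMA t4→A (6c) ∥ CU B:t3 (7c) ⇒ 7c, clock 32
[5] DMA t5→B (7c) ∥ CU A:t4 (4c) ⇒ 7c, clock 39
[6] DMA t6→A (7c) ∥ CU B:t5 (3c) ⇒ 7c, clock 46
[7] DMA t7→B (2c) ∥ CU A:t6 (6c) ⇒ 6c, clock 52
[8] DMA idle ∥ CU B:t7 (2c) ⇒ 2c, clock 54

step 2: A=load:t2 B=compute:t1 [load-bound]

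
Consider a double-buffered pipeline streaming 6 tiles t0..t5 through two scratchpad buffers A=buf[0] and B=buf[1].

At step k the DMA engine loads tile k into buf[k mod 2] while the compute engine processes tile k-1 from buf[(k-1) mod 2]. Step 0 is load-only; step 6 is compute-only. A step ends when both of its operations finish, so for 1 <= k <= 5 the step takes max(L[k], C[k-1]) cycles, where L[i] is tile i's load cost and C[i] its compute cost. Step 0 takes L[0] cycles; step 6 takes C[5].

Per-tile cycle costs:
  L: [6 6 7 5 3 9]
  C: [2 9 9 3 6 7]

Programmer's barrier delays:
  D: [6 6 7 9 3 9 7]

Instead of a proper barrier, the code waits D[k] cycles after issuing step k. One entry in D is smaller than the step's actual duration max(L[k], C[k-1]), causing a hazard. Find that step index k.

[0] required=L[0]=6=6 vs D=6 ok
[1] required=max(L[1]=6,C[0]=2)=6 vs D=6 ok
[2] required=max(L[2]=7,C[1]=9)=9 vs D=7 SHORT
[3] required=max(L[3]=5,C[2]=9)=9 vs D=9 ok
[4] required=max(L[4]=3,C[3]=3)=3 vs D=3 ok
[5] required=max(L[5]=9,C[4]=6)=9 vs D=9 ok
[6] required=C[5]=7=7 vs D=7 ok

hazard at step 2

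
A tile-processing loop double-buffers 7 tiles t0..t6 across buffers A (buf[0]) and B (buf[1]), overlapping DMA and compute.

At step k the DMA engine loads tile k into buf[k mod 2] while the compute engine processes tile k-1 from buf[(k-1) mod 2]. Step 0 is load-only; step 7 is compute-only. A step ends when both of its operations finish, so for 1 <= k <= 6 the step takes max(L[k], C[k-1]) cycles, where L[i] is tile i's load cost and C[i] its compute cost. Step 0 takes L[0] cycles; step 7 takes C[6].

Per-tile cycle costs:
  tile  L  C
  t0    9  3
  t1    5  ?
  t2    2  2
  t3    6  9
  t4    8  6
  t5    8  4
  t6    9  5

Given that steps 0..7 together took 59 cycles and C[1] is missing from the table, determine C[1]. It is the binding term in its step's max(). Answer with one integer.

C[1] = 8

step 0: dur = L[0]=9 = 9
step 1: dur = max(L[1]=5, C[0]=3) = 5
step 2: dur = max(L[2]=2, C[1]=?) = C[1]  (unknown; binding)
step 3: dur = max(L[3]=6, C[2]=2) = 6
step 4: dur = max(L[4]=8, C[3]=9) = 9
step 5: dur = max(L[5]=8, C[4]=6) = 8
step 6: dur = max(L[6]=9, C[5]=4) = 9
step 7: dur = C[6]=5 = 5
sum of known step durations = 51
dur[2] = total - known = 59 - 51 = 8
C[1] is the binding max in step 2, so C[1] = dur[2] = 8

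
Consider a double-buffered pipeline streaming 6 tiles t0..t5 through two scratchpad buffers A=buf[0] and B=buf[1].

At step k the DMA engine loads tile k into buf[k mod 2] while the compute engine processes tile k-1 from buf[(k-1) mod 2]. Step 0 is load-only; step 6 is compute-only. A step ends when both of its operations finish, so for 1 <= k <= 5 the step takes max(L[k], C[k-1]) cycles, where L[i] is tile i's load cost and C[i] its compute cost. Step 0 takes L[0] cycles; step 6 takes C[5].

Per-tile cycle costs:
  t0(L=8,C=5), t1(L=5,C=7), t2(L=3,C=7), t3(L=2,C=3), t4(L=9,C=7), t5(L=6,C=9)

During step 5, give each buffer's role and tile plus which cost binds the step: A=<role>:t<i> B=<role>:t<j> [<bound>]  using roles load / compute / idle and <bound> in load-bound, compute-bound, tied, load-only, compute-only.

step 5: A=compute:t4 B=load:t5 [compute-bound]

[0] DMA t0→A (8c) ∥ CU idle ⇒ 8c, clock 8
[1] DMA t1→B (5c) ∥ CU A:t0 (5c) ⇒ 5c, clock 13
[2] DMA t2→A (3c) ∥ CU B:t1 (7c) ⇒ 7c, clock 20
[3] DMA t3→B (2c) ∥ CU A:t2 (7c) ⇒ 7c, clock 27
[4] DMA t4→A (9c) ∥ CU B:t3 (3c) ⇒ 9c, clock 36
[5] DMA t5→B (6c) ∥ CU A:t4 (7c) ⇒ 7c, clock 43
[6] DMA idle ∥ CU B:t5 (9c) ⇒ 9c, clock 52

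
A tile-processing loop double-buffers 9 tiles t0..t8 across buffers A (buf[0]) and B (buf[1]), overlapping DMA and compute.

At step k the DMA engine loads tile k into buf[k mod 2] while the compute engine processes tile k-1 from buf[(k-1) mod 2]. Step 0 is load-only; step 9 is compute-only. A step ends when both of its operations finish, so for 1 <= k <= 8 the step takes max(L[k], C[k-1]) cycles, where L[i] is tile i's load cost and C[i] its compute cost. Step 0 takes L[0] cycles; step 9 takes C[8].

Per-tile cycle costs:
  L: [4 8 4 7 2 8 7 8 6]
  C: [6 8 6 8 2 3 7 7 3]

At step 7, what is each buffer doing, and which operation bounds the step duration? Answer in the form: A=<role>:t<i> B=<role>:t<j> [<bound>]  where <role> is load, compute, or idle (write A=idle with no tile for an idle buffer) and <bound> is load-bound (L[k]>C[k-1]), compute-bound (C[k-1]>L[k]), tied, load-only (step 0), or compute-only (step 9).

step 7: A=compute:t6 B=load:t7 [load-bound]

k=0 load=t0/4c comp=- wait=4 total=4
k=1 load=t1/8c comp=t0/6c wait=8 total=12
k=2 load=t2/4c comp=t1/8c wait=8 total=20
k=3 load=t3/7c comp=t2/6c wait=7 total=27
k=4 load=t4/2c comp=t3/8c wait=8 total=35
k=5 load=t5/8c comp=t4/2c wait=8 total=43
k=6 load=t6/7c comp=t5/3c wait=7 total=50
k=7 load=t7/8c comp=t6/7c wait=8 total=58
k=8 load=t8/6c comp=t7/7c wait=7 total=65
k=9 load=- comp=t8/3c wait=3 total=68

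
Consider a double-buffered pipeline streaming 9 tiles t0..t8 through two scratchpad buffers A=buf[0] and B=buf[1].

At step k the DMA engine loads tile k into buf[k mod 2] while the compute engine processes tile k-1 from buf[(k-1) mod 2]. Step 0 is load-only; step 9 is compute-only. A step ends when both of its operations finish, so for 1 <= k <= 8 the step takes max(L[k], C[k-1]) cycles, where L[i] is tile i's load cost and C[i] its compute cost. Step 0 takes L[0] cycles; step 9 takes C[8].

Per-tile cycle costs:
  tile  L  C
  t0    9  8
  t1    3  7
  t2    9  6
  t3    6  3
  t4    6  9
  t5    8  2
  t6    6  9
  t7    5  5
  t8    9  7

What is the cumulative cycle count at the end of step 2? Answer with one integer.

k=0 load=t0/9c comp=- wait=9 total=9
k=1 load=t1/3c comp=t0/8c wait=8 total=17
k=2 load=t2/9c comp=t1/7c wait=9 total=26
k=3 load=t3/6c comp=t2/6c wait=6 total=32
k=4 load=t4/6c comp=t3/3c wait=6 total=38
k=5 load=t5/8c comp=t4/9c wait=9 total=47
k=6 load=t6/6c comp=t5/2c wait=6 total=53
k=7 load=t7/5c comp=t6/9c wait=9 total=62
k=8 load=t8/9c comp=t7/5c wait=9 total=71
k=9 load=- comp=t8/7c wait=7 total=78

end_cycle[2] = 26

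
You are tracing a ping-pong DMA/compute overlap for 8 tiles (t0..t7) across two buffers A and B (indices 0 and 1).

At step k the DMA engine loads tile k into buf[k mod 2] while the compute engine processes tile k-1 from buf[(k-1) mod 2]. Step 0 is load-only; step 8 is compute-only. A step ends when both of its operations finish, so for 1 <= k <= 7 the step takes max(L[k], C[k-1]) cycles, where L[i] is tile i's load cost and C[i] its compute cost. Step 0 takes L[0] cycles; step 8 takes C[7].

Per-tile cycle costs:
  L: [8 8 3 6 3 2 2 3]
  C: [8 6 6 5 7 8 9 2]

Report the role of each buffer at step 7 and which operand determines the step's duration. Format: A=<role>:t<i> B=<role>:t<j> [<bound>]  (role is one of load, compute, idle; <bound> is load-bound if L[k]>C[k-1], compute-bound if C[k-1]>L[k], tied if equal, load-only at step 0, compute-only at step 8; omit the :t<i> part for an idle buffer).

step 7: A=compute:t6 B=load:t7 [compute-bound]

[0] DMA t0→A (8c) ∥ CU idle ⇒ 8c, clock 8
[1] DMA t1→B (8c) ∥ CU A:t0 (8c) ⇒ 8c, clock 16
[2] DMA t2→A (3c) ∥ CU B:t1 (6c) ⇒ 6c, clock 22
[3] DMA t3→B (6c) ∥ CU A:t2 (6c) ⇒ 6c, clock 28
[4] DMA t4→A (3c) ∥ CU B:t3 (5c) ⇒ 5c, clock 33
[5] DMA t5→B (2c) ∥ CU A:t4 (7c) ⇒ 7c, clock 40
[6] DMA t6→A (2c) ∥ CU B:t5 (8c) ⇒ 8c, clock 48
[7] DMA t7→B (3c) ∥ CU A:t6 (9c) ⇒ 9c, clock 57
[8] DMA idle ∥ CU B:t7 (2c) ⇒ 2c, clock 59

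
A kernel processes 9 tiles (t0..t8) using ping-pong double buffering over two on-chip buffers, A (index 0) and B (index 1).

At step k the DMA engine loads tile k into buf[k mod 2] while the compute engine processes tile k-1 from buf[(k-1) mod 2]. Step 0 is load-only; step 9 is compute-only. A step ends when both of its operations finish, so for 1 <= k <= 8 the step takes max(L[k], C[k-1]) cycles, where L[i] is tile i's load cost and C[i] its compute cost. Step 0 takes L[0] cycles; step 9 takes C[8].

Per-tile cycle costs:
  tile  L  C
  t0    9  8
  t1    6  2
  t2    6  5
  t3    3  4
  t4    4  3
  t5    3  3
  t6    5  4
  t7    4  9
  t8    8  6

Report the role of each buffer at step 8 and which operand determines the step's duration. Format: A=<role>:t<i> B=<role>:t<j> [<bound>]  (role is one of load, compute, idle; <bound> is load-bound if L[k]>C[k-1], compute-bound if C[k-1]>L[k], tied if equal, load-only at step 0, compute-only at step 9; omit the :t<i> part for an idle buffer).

[0] DMA t0→A (9c) ∥ CU idle ⇒ 9c, clock 9
[1] DMA t1→B (6c) ∥ CU A:t0 (8c) ⇒ 8c, clock 17
[2] DMA t2→A (6c) ∥ CU B:t1 (2c) ⇒ 6c, clock 23
[3] DMA t3→B (3c) ∥ CU A:t2 (5c) ⇒ 5c, clock 28
[4] DMA t4→A (4c) ∥ CU B:t3 (4c) ⇒ 4c, clock 32
[5] DMA t5→B (3c) ∥ CU A:t4 (3c) ⇒ 3c, clock 35
[6] DMA t6→A (5c) ∥ CU B:t5 (3c) ⇒ 5c, clock 40
[7] DMA t7→B (4c) ∥ CU A:t6 (4c) ⇒ 4c, clock 44
[8] DMA t8→A (8c) ∥ CU B:t7 (9c) ⇒ 9c, clock 53
[9] DMA idle ∥ CU A:t8 (6c) ⇒ 6c, clock 59

step 8: A=load:t8 B=compute:t7 [compute-bound]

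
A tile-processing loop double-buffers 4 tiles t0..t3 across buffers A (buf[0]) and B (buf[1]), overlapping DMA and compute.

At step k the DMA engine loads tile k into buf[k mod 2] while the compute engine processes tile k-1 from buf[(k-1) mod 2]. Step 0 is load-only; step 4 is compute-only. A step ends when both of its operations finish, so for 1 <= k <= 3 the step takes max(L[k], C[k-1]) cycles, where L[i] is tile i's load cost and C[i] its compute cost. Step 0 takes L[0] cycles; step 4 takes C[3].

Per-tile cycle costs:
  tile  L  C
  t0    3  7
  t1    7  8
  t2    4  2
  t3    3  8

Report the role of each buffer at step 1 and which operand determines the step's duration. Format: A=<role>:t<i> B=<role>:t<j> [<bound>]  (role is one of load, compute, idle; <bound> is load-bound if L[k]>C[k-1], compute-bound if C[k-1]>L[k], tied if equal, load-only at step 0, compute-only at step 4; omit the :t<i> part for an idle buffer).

step 1: A=compute:t0 B=load:t1 [tied]

[0] DMA t0→A (3c) ∥ CU idle ⇒ 3c, clock 3
[1] DMA t1→B (7c) ∥ CU A:t0 (7c) ⇒ 7c, clock 10
[2] DMA t2→A (4c) ∥ CU B:t1 (8c) ⇒ 8c, clock 18
[3] DMA t3→B (3c) ∥ CU A:t2 (2c) ⇒ 3c, clock 21
[4] DMA idle ∥ CU B:t3 (8c) ⇒ 8c, clock 29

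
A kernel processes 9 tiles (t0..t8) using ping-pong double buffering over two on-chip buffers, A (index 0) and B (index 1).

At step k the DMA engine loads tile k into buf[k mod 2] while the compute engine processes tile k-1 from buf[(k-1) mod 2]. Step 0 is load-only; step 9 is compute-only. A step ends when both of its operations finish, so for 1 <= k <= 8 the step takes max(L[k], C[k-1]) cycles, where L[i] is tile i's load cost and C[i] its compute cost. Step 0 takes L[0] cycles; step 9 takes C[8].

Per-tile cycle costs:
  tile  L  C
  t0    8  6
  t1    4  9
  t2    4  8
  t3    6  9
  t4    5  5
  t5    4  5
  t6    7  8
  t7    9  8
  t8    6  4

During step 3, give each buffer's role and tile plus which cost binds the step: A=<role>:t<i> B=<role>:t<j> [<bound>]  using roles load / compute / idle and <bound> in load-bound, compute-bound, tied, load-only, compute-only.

step 3: A=compute:t2 B=load:t3 [compute-bound]

[0] DMA t0→A (8c) ∥ CU idle ⇒ 8c, clock 8
[1] DMA t1→B (4c) ∥ CU A:t0 (6c) ⇒ 6c, clock 14
[2] DMA t2→A (4c) ∥ CU B:t1 (9c) ⇒ 9c, clock 23
[3] DMA t3→B (6c) ∥ CU A:t2 (8c) ⇒ 8c, clock 31
[4] DMA t4→A (5c) ∥ CU B:t3 (9c) ⇒ 9c, clock 40
[5] DMA t5→B (4c) ∥ CU A:t4 (5c) ⇒ 5c, clock 45
[6] DMA t6→A (7c) ∥ CU B:t5 (5c) ⇒ 7c, clock 52
[7] DMA t7→B (9c) ∥ CU A:t6 (8c) ⇒ 9c, clock 61
[8] DMA t8→A (6c) ∥ CU B:t7 (8c) ⇒ 8c, clock 69
[9] DMA idle ∥ CU A:t8 (4c) ⇒ 4c, clock 73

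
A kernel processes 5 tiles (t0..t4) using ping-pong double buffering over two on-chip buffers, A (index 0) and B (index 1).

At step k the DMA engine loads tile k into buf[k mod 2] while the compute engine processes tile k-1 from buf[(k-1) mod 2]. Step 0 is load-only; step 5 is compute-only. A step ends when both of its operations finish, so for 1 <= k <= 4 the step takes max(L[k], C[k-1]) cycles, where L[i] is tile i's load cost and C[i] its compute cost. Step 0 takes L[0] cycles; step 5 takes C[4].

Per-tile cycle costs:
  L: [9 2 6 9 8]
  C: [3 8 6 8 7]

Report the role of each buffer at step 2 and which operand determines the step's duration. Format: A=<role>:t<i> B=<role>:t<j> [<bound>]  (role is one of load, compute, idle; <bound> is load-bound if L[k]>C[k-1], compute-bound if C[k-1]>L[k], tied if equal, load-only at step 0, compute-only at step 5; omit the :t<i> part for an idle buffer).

[0] DMA t0→A (9c) ∥ CU idle ⇒ 9c, clock 9
[1] DMA t1→B (2c) ∥ CU A:t0 (3c) ⇒ 3c, clock 12
[2] DMA t2→A (6c) ∥ CU B:t1 (8c) ⇒ 8c, clock 20
[3] DMA t3→B (9c) ∥ CU A:t2 (6c) ⇒ 9c, clock 29
[4] DMA t4→A (8c) ∥ CU B:t3 (8c) ⇒ 8c, clock 37
[5] DMA idle ∥ CU A:t4 (7c) ⇒ 7c, clock 44

step 2: A=load:t2 B=compute:t1 [compute-bound]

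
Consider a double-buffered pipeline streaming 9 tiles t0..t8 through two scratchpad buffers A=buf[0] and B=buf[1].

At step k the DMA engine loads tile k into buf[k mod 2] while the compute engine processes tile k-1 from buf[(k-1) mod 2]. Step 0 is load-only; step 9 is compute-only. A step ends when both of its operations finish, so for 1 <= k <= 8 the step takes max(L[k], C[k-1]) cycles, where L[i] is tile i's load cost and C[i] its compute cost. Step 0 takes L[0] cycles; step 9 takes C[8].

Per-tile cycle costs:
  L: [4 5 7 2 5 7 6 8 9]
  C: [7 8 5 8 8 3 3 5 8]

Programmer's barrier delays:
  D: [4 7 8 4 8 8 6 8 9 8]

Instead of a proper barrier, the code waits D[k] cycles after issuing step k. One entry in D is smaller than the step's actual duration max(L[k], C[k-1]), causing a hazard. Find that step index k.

hazard at step 3

[0] required=L[0]=4=4 vs D=4 ok
[1] required=max(L[1]=5,C[0]=7)=7 vs D=7 ok
[2] required=max(L[2]=7,C[1]=8)=8 vs D=8 ok
[3] required=max(L[3]=2,C[2]=5)=5 vs D=4 SHORT
[4] required=max(L[4]=5,C[3]=8)=8 vs D=8 ok
[5] required=max(L[5]=7,C[4]=8)=8 vs D=8 ok
[6] required=max(L[6]=6,C[5]=3)=6 vs D=6 ok
[7] required=max(L[7]=8,C[6]=3)=8 vs D=8 ok
[8] required=max(L[8]=9,C[7]=5)=9 vs D=9 ok
[9] required=C[8]=8=8 vs D=8 ok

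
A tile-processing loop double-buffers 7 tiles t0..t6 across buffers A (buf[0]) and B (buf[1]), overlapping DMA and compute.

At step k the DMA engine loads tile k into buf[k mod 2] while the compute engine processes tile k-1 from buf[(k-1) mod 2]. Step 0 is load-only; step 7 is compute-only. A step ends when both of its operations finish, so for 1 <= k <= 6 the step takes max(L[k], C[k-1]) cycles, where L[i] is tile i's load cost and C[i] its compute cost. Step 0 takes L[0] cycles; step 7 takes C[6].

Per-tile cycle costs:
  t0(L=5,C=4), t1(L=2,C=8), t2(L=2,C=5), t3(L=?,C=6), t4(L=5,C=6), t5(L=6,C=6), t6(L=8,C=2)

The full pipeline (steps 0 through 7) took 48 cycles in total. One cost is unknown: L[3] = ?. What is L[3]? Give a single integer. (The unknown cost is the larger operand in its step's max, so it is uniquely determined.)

L[3] = 9

step 0 → dur = L[0]=5 = 5
step 1 → dur = max(L[1]=2, C[0]=4) = 4
step 2 → dur = max(L[2]=2, C[1]=8) = 8
step 3 → dur = max(L[3]=?, C[2]=5) = L[3]  (unknown; binding)
step 4 → dur = max(L[4]=5, C[3]=6) = 6
step 5 → dur = max(L[5]=6, C[4]=6) = 6
step 6 → dur = max(L[6]=8, C[5]=6) = 8
step 7 → dur = C[6]=2 = 2
sum of known step durations = 39
dur[3] = total - known = 48 - 39 = 9
L[3] is the binding max in step 3, so L[3] = dur[3] = 9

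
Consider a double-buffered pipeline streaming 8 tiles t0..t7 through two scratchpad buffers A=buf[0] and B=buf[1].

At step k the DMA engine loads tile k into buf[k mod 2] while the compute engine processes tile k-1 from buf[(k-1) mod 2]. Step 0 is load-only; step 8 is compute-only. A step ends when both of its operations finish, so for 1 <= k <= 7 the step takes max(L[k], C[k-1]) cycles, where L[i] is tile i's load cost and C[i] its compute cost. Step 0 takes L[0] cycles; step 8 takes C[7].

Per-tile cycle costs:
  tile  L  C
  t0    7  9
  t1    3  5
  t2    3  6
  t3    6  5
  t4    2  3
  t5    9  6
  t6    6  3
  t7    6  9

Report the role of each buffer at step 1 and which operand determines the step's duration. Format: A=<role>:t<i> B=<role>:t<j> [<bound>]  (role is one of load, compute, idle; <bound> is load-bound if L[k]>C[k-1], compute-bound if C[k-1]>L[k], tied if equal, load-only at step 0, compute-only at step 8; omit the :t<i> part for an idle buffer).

[0] DMA t0→A (7c) ∥ CU idle ⇒ 7c, clock 7
[1] DMA t1→B (3c) ∥ CU A:t0 (9c) ⇒ 9c, clock 16
[2] DMA t2→A (3c) ∥ CU B:t1 (5c) ⇒ 5c, clock 21
[3] DMA t3→B (6c) ∥ CU A:t2 (6c) ⇒ 6c, clock 27
[4] DMA t4→A (2c) ∥ CU B:t3 (5c) ⇒ 5c, clock 32
[5] DMA t5→B (9c) ∥ CU A:t4 (3c) ⇒ 9c, clock 41
[6] DMA t6→A (6c) ∥ CU B:t5 (6c) ⇒ 6c, clock 47
[7] DMA t7→B (6c) ∥ CU A:t6 (3c) ⇒ 6c, clock 53
[8] DMA idle ∥ CU B:t7 (9c) ⇒ 9c, clock 62

step 1: A=compute:t0 B=load:t1 [compute-bound]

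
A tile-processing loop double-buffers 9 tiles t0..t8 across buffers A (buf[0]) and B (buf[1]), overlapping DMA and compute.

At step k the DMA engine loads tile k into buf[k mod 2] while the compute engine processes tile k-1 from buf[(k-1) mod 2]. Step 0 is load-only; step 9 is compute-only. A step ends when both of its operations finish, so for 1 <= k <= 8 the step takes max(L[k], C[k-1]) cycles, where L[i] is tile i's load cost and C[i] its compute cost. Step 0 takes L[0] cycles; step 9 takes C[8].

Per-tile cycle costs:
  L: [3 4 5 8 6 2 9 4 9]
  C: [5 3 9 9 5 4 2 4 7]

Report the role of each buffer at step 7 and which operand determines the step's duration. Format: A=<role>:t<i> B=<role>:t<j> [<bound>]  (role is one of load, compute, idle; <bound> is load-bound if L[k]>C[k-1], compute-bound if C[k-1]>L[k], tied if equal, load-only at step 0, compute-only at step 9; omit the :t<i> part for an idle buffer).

step 0: L[0]=3 → dur=3, Σ=3 | A=load:t0 B=idle [load-only]
step 1: L[1]=4 C[0]=5 → dur=5, Σ=8 | A=compute:t0 B=load:t1 [compute-bound]
step 2: L[2]=5 C[1]=3 → dur=5, Σ=13 | A=load:t2 B=compute:t1 [load-bound]
step 3: L[3]=8 C[2]=9 → dur=9, Σ=22 | A=compute:t2 B=load:t3 [compute-bound]
step 4: L[4]=6 C[3]=9 → dur=9, Σ=31 | A=load:t4 B=compute:t3 [compute-bound]
step 5: L[5]=2 C[4]=5 → dur=5, Σ=36 | A=compute:t4 B=load:t5 [compute-bound]
step 6: L[6]=9 C[5]=4 → dur=9, Σ=45 | A=load:t6 B=compute:t5 [load-bound]
step 7: L[7]=4 C[6]=2 → dur=4, Σ=49 | A=compute:t6 B=load:t7 [load-bound]
step 8: L[8]=9 C[7]=4 → dur=9, Σ=58 | A=load:t8 B=compute:t7 [load-bound]
step 9: C[8]=7 → dur=7, Σ=65 | A=compute:t8 B=idle [compute-only]

step 7: A=compute:t6 B=load:t7 [load-bound]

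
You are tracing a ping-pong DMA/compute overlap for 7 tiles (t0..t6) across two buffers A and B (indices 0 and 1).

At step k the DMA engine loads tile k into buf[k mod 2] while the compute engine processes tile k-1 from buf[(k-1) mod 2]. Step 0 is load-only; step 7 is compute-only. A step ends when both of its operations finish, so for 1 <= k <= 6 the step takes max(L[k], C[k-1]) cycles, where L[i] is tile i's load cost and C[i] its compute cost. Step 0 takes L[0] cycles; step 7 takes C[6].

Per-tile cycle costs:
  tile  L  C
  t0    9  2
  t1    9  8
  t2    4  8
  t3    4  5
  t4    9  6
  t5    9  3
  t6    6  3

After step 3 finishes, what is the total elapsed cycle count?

step 0: L[0]=9 → dur=9, Σ=9 | A=load:t0 B=idle [load-only]
step 1: L[1]=9 C[0]=2 → dur=9, Σ=18 | A=compute:t0 B=load:t1 [load-bound]
step 2: L[2]=4 C[1]=8 → dur=8, Σ=26 | A=load:t2 B=compute:t1 [compute-bound]
step 3: L[3]=4 C[2]=8 → dur=8, Σ=34 | A=compute:t2 B=load:t3 [compute-bound]
step 4: L[4]=9 C[3]=5 → dur=9, Σ=43 | A=load:t4 B=compute:t3 [load-bound]
step 5: L[5]=9 C[4]=6 → dur=9, Σ=52 | A=compute:t4 B=load:t5 [load-bound]
step 6: L[6]=6 C[5]=3 → dur=6, Σ=58 | A=load:t6 B=compute:t5 [load-bound]
step 7: C[6]=3 → dur=3, Σ=61 | A=compute:t6 B=idle [compute-only]

end_cycle[3] = 34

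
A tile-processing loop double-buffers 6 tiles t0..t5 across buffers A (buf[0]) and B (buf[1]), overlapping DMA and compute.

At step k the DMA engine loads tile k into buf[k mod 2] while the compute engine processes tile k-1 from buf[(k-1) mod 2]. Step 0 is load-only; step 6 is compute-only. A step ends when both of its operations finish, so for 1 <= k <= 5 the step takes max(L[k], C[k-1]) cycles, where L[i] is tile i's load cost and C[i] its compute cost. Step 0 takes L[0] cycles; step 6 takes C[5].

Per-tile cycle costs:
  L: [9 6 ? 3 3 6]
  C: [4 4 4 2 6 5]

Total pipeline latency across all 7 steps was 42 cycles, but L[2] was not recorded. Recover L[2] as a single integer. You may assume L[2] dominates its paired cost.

L[2] = 9

step 0 → dur = L[0]=9 = 9
step 1 → dur = max(L[1]=6, C[0]=4) = 6
step 2 → dur = max(L[2]=?, C[1]=4) = L[2]  (unknown; binding)
step 3 → dur = max(L[3]=3, C[2]=4) = 4
step 4 → dur = max(L[4]=3, C[3]=2) = 3
step 5 → dur = max(L[5]=6, C[4]=6) = 6
step 6 → dur = C[5]=5 = 5
sum of known step durations = 33
dur[2] = total - known = 42 - 33 = 9
L[2] is the binding max in step 2, so L[2] = dur[2] = 9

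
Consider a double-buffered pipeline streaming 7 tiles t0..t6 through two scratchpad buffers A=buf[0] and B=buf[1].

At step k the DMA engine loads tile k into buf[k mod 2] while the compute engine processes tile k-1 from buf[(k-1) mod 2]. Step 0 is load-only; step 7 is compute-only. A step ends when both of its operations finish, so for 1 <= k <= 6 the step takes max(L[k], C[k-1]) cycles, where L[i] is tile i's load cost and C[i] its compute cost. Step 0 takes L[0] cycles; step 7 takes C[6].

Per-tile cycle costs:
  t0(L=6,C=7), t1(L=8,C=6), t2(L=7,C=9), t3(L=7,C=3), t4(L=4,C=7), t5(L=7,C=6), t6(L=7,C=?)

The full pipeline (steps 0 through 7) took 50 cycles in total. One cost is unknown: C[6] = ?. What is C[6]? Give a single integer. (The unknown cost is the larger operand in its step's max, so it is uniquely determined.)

step 0 = dur = L[0]=6 = 6
step 1 = dur = max(L[1]=8, C[0]=7) = 8
step 2 = dur = max(L[2]=7, C[1]=6) = 7
step 3 = dur = max(L[3]=7, C[2]=9) = 9
step 4 = dur = max(L[4]=4, C[3]=3) = 4
step 5 = dur = max(L[5]=7, C[4]=7) = 7
step 6 = dur = max(L[6]=7, C[5]=6) = 7
step 7 = dur = C[6]=? = C[6]  (unknown; binding)
sum of known step durations = 48
dur[7] = total - known = 50 - 48 = 2
C[6] is the binding max in step 7, so C[6] = dur[7] = 2

C[6] = 2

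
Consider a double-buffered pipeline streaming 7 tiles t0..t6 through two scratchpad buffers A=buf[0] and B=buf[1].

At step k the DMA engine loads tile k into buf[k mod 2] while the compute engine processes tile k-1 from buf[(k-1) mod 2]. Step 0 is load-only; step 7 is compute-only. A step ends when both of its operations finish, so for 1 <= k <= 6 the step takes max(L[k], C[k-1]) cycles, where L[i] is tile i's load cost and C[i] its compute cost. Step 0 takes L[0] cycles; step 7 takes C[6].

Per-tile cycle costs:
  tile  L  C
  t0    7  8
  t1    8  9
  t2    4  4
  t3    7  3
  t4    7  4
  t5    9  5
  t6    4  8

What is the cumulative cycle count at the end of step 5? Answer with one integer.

[0] DMA t0→A (7c) ∥ CU idle ⇒ 7c, clock 7
[1] DMA t1→B (8c) ∥ CU A:t0 (8c) ⇒ 8c, clock 15
[2] DMA t2→A (4c) ∥ CU B:t1 (9c) ⇒ 9c, clock 24
[3] DMA t3→B (7c) ∥ CU A:t2 (4c) ⇒ 7c, clock 31
[4] DMA t4→A (7c) ∥ CU B:t3 (3c) ⇒ 7c, clock 38
[5] DMA t5→B (9c) ∥ CU A:t4 (4c) ⇒ 9c, clock 47
[6] DMA t6→A (4c) ∥ CU B:t5 (5c) ⇒ 5c, clock 52
[7] DMA idle ∥ CU A:t6 (8c) ⇒ 8c, clock 60

end_cycle[5] = 47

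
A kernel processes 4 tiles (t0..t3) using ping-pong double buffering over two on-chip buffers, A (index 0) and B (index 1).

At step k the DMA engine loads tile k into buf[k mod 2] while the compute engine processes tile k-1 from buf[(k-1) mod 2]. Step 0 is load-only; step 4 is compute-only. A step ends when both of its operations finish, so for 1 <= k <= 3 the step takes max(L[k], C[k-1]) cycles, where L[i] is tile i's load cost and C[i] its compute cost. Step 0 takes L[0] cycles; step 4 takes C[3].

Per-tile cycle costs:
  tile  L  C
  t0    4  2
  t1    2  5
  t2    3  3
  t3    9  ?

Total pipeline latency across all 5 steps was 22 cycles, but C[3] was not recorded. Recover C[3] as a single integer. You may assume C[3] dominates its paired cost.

C[3] = 2

step 0 → dur = L[0]=4 = 4
step 1 → dur = max(L[1]=2, C[0]=2) = 2
step 2 → dur = max(L[2]=3, C[1]=5) = 5
step 3 → dur = max(L[3]=9, C[2]=3) = 9
step 4 → dur = C[3]=? = C[3]  (unknown; binding)
sum of known step durations = 20
dur[4] = total - known = 22 - 20 = 2
C[3] is the binding max in step 4, so C[3] = dur[4] = 2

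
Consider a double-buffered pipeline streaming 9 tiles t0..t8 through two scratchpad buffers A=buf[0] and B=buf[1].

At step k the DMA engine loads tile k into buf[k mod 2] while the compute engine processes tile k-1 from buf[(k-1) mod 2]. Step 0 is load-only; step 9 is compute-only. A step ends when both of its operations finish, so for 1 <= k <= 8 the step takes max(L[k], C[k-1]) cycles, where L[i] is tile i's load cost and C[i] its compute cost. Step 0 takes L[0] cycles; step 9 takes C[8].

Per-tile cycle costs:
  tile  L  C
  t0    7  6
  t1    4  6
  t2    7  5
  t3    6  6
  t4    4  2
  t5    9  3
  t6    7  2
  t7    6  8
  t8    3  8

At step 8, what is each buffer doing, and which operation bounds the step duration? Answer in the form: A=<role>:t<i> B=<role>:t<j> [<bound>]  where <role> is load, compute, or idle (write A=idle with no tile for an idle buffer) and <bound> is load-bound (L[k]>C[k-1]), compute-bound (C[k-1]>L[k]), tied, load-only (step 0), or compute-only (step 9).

step 8: A=load:t8 B=compute:t7 [compute-bound]

  0. 7=7c; end=7; A:t0 B:-
  1. max(4,6)=6c; end=13; A:t0 B:t1
  2. max(7,6)=7c; end=20; A:t2 B:t1
  3. max(6,5)=6c; end=26; A:t2 B:t3
  4. max(4,6)=6c; end=32; A:t4 B:t3
  5. max(9,2)=9c; end=41; A:t4 B:t5
  6. max(7,3)=7c; end=48; A:t6 B:t5
  7. max(6,2)=6c; end=54; A:t6 B:t7
  8. max(3,8)=8c; end=62; A:t8 B:t7
  9. 8=8c; end=70; A:t8 B:t7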